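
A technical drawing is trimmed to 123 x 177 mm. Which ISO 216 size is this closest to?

Aspect ratio 177/123 ≈ 1.439 (ISO target is √2 ≈ 1.414).
In the B-series (B0 = 1000 × 1414 mm): B6 = 125 × 176 mm.
Off by 3 mm total — nearest standard size.

B6 (125 × 176 mm)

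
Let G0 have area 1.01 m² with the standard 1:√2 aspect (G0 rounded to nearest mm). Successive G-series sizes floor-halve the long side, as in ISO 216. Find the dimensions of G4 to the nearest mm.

Let G0's short side be w mm. w · w√2 = 1.01 m² = 1,010,000 mm², so w ≈ 845.1 mm and w√2 ≈ 1195.1 mm → G0 = 845 × 1195 mm.
G1: ⌊1195/2⌋ × 845 = 597 × 845 mm
G2: ⌊845/2⌋ × 597 = 422 × 597 mm
G3: ⌊597/2⌋ × 422 = 298 × 422 mm
G4: ⌊422/2⌋ × 298 = 211 × 298 mm

211 × 298 mm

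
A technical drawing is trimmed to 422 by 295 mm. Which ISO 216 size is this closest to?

A3 (297 × 420 mm)

Aspect ratio 422/295 ≈ 1.431 (ISO target is √2 ≈ 1.414).
In the A-series (A0 area = 1 m²): A3 = 297 × 420 mm.
Off by 4 mm total — nearest standard size.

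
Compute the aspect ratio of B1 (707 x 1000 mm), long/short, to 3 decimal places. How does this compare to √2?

1.414

1000 / 707 = 1.414
Matches √2 ≈ 1.414 — the ISO 216 defining ratio.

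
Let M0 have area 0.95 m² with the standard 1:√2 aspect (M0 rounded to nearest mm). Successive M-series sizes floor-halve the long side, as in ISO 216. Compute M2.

410 × 579 mm

Let M0's short side be w mm. w · w√2 = 0.95 m² = 950,000 mm², so w ≈ 819.6 mm and w√2 ≈ 1159.1 mm → M0 = 820 × 1159 mm.
M1: ⌊1159/2⌋ × 820 = 579 × 820 mm
M2: ⌊820/2⌋ × 579 = 410 × 579 mm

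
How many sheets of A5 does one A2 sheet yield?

Each ISO step halves the sheet: 1 × A2 → 2 × A3 → 4 × A4 → 8 × A5
From A2 to A5 is 3 halving steps: 2^3 = 8.

8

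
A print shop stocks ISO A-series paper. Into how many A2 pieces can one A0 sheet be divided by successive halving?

4

A0 = 841 × 1189 mm; A2 = 420 × 594 mm.
Each halving step doubles the count; 2 steps from A0 to A2.
2^2 = 4.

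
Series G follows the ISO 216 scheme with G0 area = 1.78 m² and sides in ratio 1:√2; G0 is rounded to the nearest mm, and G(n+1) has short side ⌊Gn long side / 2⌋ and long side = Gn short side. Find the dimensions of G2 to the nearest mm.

561 × 793 mm

Let G0's short side be w mm. w · w√2 = 1.78 m² = 1,780,000 mm², so w ≈ 1121.9 mm and w√2 ≈ 1586.6 mm → G0 = 1122 × 1587 mm.
G1: ⌊1587/2⌋ × 1122 = 793 × 1122 mm
G2: ⌊1122/2⌋ × 793 = 561 × 793 mm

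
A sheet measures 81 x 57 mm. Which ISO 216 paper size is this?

C8 (57 × 81 mm)

Aspect ratio 81/57 ≈ 1.421 — close to the ISO √2 ≈ 1.414.
In the C-series (envelope sizes, between A and B): C8 = 57 × 81 mm.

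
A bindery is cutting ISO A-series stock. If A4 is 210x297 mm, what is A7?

74 × 105 mm

A5: ⌊297/2⌋ × 210 = 148 × 210 mm
A6: ⌊210/2⌋ × 148 = 105 × 148 mm
A7: ⌊148/2⌋ × 105 = 74 × 105 mm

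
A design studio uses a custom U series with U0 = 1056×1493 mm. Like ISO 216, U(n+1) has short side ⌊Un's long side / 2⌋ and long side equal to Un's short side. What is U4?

U1: ⌊1493/2⌋ × 1056 = 746 × 1056 mm
U2: ⌊1056/2⌋ × 746 = 528 × 746 mm
U3: ⌊746/2⌋ × 528 = 373 × 528 mm
U4: ⌊528/2⌋ × 373 = 264 × 373 mm

264 × 373 mm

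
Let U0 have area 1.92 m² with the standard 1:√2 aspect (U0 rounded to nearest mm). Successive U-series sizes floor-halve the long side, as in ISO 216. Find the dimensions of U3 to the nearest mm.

412 × 582 mm

Let U0's short side be w mm. w · w√2 = 1.92 m² = 1,920,000 mm², so w ≈ 1165.2 mm and w√2 ≈ 1647.8 mm → U0 = 1165 × 1648 mm.
U1: ⌊1648/2⌋ × 1165 = 824 × 1165 mm
U2: ⌊1165/2⌋ × 824 = 582 × 824 mm
U3: ⌊824/2⌋ × 582 = 412 × 582 mm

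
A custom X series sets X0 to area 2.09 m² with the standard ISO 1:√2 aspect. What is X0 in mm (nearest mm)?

1216 × 1719 mm

Let the short side be w mm. Then w · w√2 = 2.09 m² = 2,090,000 mm².
w² = 2,090,000/√2, so w ≈ 1215.7 mm; long side = w√2 ≈ 1719.2 mm.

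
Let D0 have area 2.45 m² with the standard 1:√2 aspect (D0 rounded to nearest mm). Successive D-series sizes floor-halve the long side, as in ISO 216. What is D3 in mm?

465 × 658 mm

Let D0's short side be w mm. w · w√2 = 2.45 m² = 2,450,000 mm², so w ≈ 1316.2 mm and w√2 ≈ 1861.4 mm → D0 = 1316 × 1861 mm.
D1: ⌊1861/2⌋ × 1316 = 930 × 1316 mm
D2: ⌊1316/2⌋ × 930 = 658 × 930 mm
D3: ⌊930/2⌋ × 658 = 465 × 658 mm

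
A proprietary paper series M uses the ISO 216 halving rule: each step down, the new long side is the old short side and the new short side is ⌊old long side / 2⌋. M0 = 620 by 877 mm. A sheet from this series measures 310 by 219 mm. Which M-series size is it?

M0: 620 × 877 mm
M1: 438 × 620 mm
M2: 310 × 438 mm
M3: 219 × 310 mm
M4: 155 × 219 mm
→ matches M3.

M3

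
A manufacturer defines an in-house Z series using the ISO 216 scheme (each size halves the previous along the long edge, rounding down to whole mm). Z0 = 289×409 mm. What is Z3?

102 × 144 mm

Z1: ⌊409/2⌋ × 289 = 204 × 289 mm
Z2: ⌊289/2⌋ × 204 = 144 × 204 mm
Z3: ⌊204/2⌋ × 144 = 102 × 144 mm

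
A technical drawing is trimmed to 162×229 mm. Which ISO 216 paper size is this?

Aspect ratio 229/162 ≈ 1.414 — close to the ISO √2 ≈ 1.414.
In the C-series (envelope sizes, between A and B): C5 = 162 × 229 mm.

C5 (162 × 229 mm)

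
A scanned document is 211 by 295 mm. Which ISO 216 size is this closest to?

Aspect ratio 295/211 ≈ 1.398 (ISO target is √2 ≈ 1.414).
In the A-series (A0 area = 1 m²): A4 = 210 × 297 mm.
Off by 3 mm total — nearest standard size.

A4 (210 × 297 mm)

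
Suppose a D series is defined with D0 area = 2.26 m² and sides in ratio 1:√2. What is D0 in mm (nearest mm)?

Let the short side be w mm. Then w · w√2 = 2.26 m² = 2,260,000 mm².
w² = 2,260,000/√2, so w ≈ 1264.1 mm; long side = w√2 ≈ 1787.8 mm.

1264 × 1788 mm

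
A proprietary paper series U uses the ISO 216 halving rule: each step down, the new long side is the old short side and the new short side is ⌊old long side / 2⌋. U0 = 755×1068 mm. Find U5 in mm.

U1 = 534 × 755 mm (from U0 by 1 halving).
U2: ⌊755/2⌋ × 534 = 377 × 534 mm
U3: ⌊534/2⌋ × 377 = 267 × 377 mm
U4: ⌊377/2⌋ × 267 = 188 × 267 mm
U5: ⌊267/2⌋ × 188 = 133 × 188 mm

133 × 188 mm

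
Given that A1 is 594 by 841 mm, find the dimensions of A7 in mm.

A2: ⌊841/2⌋ × 594 = 420 × 594 mm
A3: ⌊594/2⌋ × 420 = 297 × 420 mm
A4: ⌊420/2⌋ × 297 = 210 × 297 mm
A5: ⌊297/2⌋ × 210 = 148 × 210 mm
A6: ⌊210/2⌋ × 148 = 105 × 148 mm
A7: ⌊148/2⌋ × 105 = 74 × 105 mm

74 × 105 mm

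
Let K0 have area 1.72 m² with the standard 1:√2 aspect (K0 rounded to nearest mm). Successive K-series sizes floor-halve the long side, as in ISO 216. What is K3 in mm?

390 × 551 mm

Let K0's short side be w mm. w · w√2 = 1.72 m² = 1,720,000 mm², so w ≈ 1102.8 mm and w√2 ≈ 1559.6 mm → K0 = 1103 × 1560 mm.
K1: ⌊1560/2⌋ × 1103 = 780 × 1103 mm
K2: ⌊1103/2⌋ × 780 = 551 × 780 mm
K3: ⌊780/2⌋ × 551 = 390 × 551 mm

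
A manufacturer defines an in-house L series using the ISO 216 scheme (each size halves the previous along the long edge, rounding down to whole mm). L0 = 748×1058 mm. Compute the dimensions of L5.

132 × 187 mm

L1: ⌊1058/2⌋ × 748 = 529 × 748 mm
L2: ⌊748/2⌋ × 529 = 374 × 529 mm
L3: ⌊529/2⌋ × 374 = 264 × 374 mm
L4: ⌊374/2⌋ × 264 = 187 × 264 mm
L5: ⌊264/2⌋ × 187 = 132 × 187 mm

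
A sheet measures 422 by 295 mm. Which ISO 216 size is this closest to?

A3 (297 × 420 mm)

Aspect ratio 422/295 ≈ 1.431 (ISO target is √2 ≈ 1.414).
In the A-series (A0 area = 1 m²): A3 = 297 × 420 mm.
Off by 4 mm total — nearest standard size.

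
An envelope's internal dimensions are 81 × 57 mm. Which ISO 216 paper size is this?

C8 (57 × 81 mm)

Aspect ratio 81/57 ≈ 1.421 — close to the ISO √2 ≈ 1.414.
In the C-series (envelope sizes, between A and B): C8 = 57 × 81 mm.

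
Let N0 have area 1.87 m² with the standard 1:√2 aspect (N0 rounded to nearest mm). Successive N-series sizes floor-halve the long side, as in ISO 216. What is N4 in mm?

287 × 406 mm

Let N0's short side be w mm. w · w√2 = 1.87 m² = 1,870,000 mm², so w ≈ 1149.9 mm and w√2 ≈ 1626.2 mm → N0 = 1150 × 1626 mm.
N1: ⌊1626/2⌋ × 1150 = 813 × 1150 mm
N2: ⌊1150/2⌋ × 813 = 575 × 813 mm
N3: ⌊813/2⌋ × 575 = 406 × 575 mm
N4: ⌊575/2⌋ × 406 = 287 × 406 mm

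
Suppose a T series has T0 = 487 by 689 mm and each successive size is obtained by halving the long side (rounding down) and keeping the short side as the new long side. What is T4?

T1 = 344 × 487 mm (from T0 by 1 halving).
T2: ⌊487/2⌋ × 344 = 243 × 344 mm
T3: ⌊344/2⌋ × 243 = 172 × 243 mm
T4: ⌊243/2⌋ × 172 = 121 × 172 mm

121 × 172 mm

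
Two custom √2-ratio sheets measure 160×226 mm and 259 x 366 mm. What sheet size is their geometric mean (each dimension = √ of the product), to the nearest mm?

Short side: √(160 · 259) = √41440 ≈ 203.6 → 204 mm
Long side: √(226 · 366) = √82716 ≈ 287.6 → 288 mm

204 × 288 mm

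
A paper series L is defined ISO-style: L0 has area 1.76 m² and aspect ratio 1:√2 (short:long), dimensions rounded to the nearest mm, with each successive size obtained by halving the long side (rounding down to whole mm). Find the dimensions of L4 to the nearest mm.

Let L0's short side be w mm. w · w√2 = 1.76 m² = 1,760,000 mm², so w ≈ 1115.6 mm and w√2 ≈ 1577.7 mm → L0 = 1116 × 1578 mm.
L1: ⌊1578/2⌋ × 1116 = 789 × 1116 mm
L2: ⌊1116/2⌋ × 789 = 558 × 789 mm
L3: ⌊789/2⌋ × 558 = 394 × 558 mm
L4: ⌊558/2⌋ × 394 = 279 × 394 mm

279 × 394 mm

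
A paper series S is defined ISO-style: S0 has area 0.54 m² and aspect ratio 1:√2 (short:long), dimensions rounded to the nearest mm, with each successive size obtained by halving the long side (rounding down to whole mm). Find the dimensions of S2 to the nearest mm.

309 × 437 mm

Let S0's short side be w mm. w · w√2 = 0.54 m² = 540,000 mm², so w ≈ 617.9 mm and w√2 ≈ 873.9 mm → S0 = 618 × 874 mm.
S1: ⌊874/2⌋ × 618 = 437 × 618 mm
S2: ⌊618/2⌋ × 437 = 309 × 437 mm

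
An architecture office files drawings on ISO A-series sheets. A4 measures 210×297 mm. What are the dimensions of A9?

37 × 52 mm

A5: ⌊297/2⌋ × 210 = 148 × 210 mm
A6: ⌊210/2⌋ × 148 = 105 × 148 mm
A7: ⌊148/2⌋ × 105 = 74 × 105 mm
A8: ⌊105/2⌋ × 74 = 52 × 74 mm
A9: ⌊74/2⌋ × 52 = 37 × 52 mm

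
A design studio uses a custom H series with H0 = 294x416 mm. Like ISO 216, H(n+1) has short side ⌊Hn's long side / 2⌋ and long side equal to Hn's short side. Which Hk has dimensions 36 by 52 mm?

H0: 294 × 416 mm
H1: 208 × 294 mm
H2: 147 × 208 mm
H3: 104 × 147 mm
H4: 73 × 104 mm
H5: 52 × 73 mm
H6: 36 × 52 mm
H7: 26 × 36 mm
→ matches H6.

H6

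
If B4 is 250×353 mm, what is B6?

B5: ⌊353/2⌋ × 250 = 176 × 250 mm
B6: ⌊250/2⌋ × 176 = 125 × 176 mm

125 × 176 mm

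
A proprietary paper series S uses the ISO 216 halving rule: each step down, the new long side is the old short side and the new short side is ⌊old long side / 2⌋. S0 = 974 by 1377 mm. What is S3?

S1: ⌊1377/2⌋ × 974 = 688 × 974 mm
S2: ⌊974/2⌋ × 688 = 487 × 688 mm
S3: ⌊688/2⌋ × 487 = 344 × 487 mm

344 × 487 mm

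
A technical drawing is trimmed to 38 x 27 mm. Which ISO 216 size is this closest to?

A10 (26 × 37 mm)

Aspect ratio 38/27 ≈ 1.407 — close to the ISO √2 ≈ 1.414.
In the A-series (A0 area = 1 m²): A10 = 26 × 37 mm.
Off by 2 mm total — nearest standard size.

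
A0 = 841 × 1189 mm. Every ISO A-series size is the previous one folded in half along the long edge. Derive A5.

A1: ⌊1189/2⌋ × 841 = 594 × 841 mm
A2: ⌊841/2⌋ × 594 = 420 × 594 mm
A3: ⌊594/2⌋ × 420 = 297 × 420 mm
A4: ⌊420/2⌋ × 297 = 210 × 297 mm
A5: ⌊297/2⌋ × 210 = 148 × 210 mm

148 × 210 mm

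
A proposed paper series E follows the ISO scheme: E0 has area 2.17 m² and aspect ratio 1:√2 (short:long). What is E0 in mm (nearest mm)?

Let the short side be w mm. Then w · w√2 = 2.17 m² = 2,170,000 mm².
w² = 2,170,000/√2, so w ≈ 1238.7 mm; long side = w√2 ≈ 1751.8 mm.

1239 × 1752 mm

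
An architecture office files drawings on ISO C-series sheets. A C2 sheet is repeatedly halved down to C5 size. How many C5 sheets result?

Each ISO step halves the sheet: 1 × C2 → 2 × C3 → 4 × C4 → 8 × C5
From C2 to C5 is 3 halving steps: 2^3 = 8.

8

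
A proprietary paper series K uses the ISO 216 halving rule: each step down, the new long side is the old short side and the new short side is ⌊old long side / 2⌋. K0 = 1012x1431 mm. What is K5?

178 × 253 mm

K1: ⌊1431/2⌋ × 1012 = 715 × 1012 mm
K2: ⌊1012/2⌋ × 715 = 506 × 715 mm
K3: ⌊715/2⌋ × 506 = 357 × 506 mm
K4: ⌊506/2⌋ × 357 = 253 × 357 mm
K5: ⌊357/2⌋ × 253 = 178 × 253 mm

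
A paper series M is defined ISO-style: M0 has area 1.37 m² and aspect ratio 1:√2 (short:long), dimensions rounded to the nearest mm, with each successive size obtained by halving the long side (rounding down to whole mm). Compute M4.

Let M0's short side be w mm. w · w√2 = 1.37 m² = 1,370,000 mm², so w ≈ 984.2 mm and w√2 ≈ 1391.9 mm → M0 = 984 × 1392 mm.
M1: ⌊1392/2⌋ × 984 = 696 × 984 mm
M2: ⌊984/2⌋ × 696 = 492 × 696 mm
M3: ⌊696/2⌋ × 492 = 348 × 492 mm
M4: ⌊492/2⌋ × 348 = 246 × 348 mm

246 × 348 mm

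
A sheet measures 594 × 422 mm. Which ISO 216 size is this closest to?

Aspect ratio 594/422 ≈ 1.408 — close to the ISO √2 ≈ 1.414.
In the A-series (A0 area = 1 m²): A2 = 420 × 594 mm.
Off by 2 mm total — nearest standard size.

A2 (420 × 594 mm)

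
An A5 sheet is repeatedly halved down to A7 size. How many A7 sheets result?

4

Each ISO step halves the sheet: 1 × A5 → 2 × A6 → 4 × A7
From A5 to A7 is 2 halving steps: 2^2 = 4.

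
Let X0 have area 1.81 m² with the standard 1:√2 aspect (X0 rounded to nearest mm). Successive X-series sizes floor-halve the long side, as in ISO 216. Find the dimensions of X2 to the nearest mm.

565 × 800 mm

Let X0's short side be w mm. w · w√2 = 1.81 m² = 1,810,000 mm², so w ≈ 1131.3 mm and w√2 ≈ 1599.9 mm → X0 = 1131 × 1600 mm.
X1: ⌊1600/2⌋ × 1131 = 800 × 1131 mm
X2: ⌊1131/2⌋ × 800 = 565 × 800 mm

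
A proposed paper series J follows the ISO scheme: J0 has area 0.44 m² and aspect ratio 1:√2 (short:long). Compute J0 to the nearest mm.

Let the short side be w mm. Then w · w√2 = 0.44 m² = 440,000 mm².
w² = 440,000/√2, so w ≈ 557.8 mm; long side = w√2 ≈ 788.8 mm.

558 × 789 mm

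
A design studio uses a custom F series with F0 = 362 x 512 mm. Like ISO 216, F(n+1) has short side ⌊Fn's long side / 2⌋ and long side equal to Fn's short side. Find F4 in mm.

F1: ⌊512/2⌋ × 362 = 256 × 362 mm
F2: ⌊362/2⌋ × 256 = 181 × 256 mm
F3: ⌊256/2⌋ × 181 = 128 × 181 mm
F4: ⌊181/2⌋ × 128 = 90 × 128 mm

90 × 128 mm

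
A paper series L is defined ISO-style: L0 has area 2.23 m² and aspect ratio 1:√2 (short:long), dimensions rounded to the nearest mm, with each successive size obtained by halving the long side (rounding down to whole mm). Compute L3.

Let L0's short side be w mm. w · w√2 = 2.23 m² = 2,230,000 mm², so w ≈ 1255.7 mm and w√2 ≈ 1775.9 mm → L0 = 1256 × 1776 mm.
L1: ⌊1776/2⌋ × 1256 = 888 × 1256 mm
L2: ⌊1256/2⌋ × 888 = 628 × 888 mm
L3: ⌊888/2⌋ × 628 = 444 × 628 mm

444 × 628 mm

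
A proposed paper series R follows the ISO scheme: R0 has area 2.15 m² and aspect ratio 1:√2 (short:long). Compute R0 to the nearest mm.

Let the short side be w mm. Then w · w√2 = 2.15 m² = 2,150,000 mm².
w² = 2,150,000/√2, so w ≈ 1233.0 mm; long side = w√2 ≈ 1743.7 mm.

1233 × 1744 mm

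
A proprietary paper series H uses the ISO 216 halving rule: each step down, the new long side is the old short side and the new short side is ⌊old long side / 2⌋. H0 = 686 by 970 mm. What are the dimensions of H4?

H1: ⌊970/2⌋ × 686 = 485 × 686 mm
H2: ⌊686/2⌋ × 485 = 343 × 485 mm
H3: ⌊485/2⌋ × 343 = 242 × 343 mm
H4: ⌊343/2⌋ × 242 = 171 × 242 mm

171 × 242 mm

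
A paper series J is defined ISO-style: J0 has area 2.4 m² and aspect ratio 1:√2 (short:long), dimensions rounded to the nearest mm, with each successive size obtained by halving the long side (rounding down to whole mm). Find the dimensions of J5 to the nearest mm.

230 × 325 mm

Let J0's short side be w mm. w · w√2 = 2.4 m² = 2,400,000 mm², so w ≈ 1302.7 mm and w√2 ≈ 1842.3 mm → J0 = 1303 × 1842 mm.
J1: ⌊1842/2⌋ × 1303 = 921 × 1303 mm
J2: ⌊1303/2⌋ × 921 = 651 × 921 mm
J3: ⌊921/2⌋ × 651 = 460 × 651 mm
J4: ⌊651/2⌋ × 460 = 325 × 460 mm
J5: ⌊460/2⌋ × 325 = 230 × 325 mm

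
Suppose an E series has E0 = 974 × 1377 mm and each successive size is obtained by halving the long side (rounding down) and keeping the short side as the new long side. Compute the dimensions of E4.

243 × 344 mm

E1: ⌊1377/2⌋ × 974 = 688 × 974 mm
E2: ⌊974/2⌋ × 688 = 487 × 688 mm
E3: ⌊688/2⌋ × 487 = 344 × 487 mm
E4: ⌊487/2⌋ × 344 = 243 × 344 mm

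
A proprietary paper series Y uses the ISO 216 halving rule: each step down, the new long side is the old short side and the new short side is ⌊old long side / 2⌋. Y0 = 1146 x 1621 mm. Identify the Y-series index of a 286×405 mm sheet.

Y4

Y0: 1146 × 1621 mm
Y1: 810 × 1146 mm
Y2: 573 × 810 mm
Y3: 405 × 573 mm
Y4: 286 × 405 mm
Y5: 202 × 286 mm
→ matches Y4.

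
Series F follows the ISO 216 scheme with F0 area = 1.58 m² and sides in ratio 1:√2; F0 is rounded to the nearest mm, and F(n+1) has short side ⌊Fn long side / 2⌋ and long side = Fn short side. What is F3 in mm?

373 × 528 mm

Let F0's short side be w mm. w · w√2 = 1.58 m² = 1,580,000 mm², so w ≈ 1057.0 mm and w√2 ≈ 1494.8 mm → F0 = 1057 × 1495 mm.
F1: ⌊1495/2⌋ × 1057 = 747 × 1057 mm
F2: ⌊1057/2⌋ × 747 = 528 × 747 mm
F3: ⌊747/2⌋ × 528 = 373 × 528 mm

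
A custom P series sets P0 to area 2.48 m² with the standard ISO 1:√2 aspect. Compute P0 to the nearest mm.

Let the short side be w mm. Then w · w√2 = 2.48 m² = 2,480,000 mm².
w² = 2,480,000/√2, so w ≈ 1324.2 mm; long side = w√2 ≈ 1872.8 mm.

1324 × 1873 mm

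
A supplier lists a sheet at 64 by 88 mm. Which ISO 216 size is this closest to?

B8 (62 × 88 mm)

Aspect ratio 88/64 ≈ 1.375 (ISO target is √2 ≈ 1.414).
In the B-series (B0 = 1000 × 1414 mm): B8 = 62 × 88 mm.
Off by 2 mm total — nearest standard size.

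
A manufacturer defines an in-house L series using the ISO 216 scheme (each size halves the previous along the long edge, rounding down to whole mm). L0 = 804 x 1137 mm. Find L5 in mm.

L1: ⌊1137/2⌋ × 804 = 568 × 804 mm
L2: ⌊804/2⌋ × 568 = 402 × 568 mm
L3: ⌊568/2⌋ × 402 = 284 × 402 mm
L4: ⌊402/2⌋ × 284 = 201 × 284 mm
L5: ⌊284/2⌋ × 201 = 142 × 201 mm

142 × 201 mm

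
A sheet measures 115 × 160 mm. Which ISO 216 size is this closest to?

Aspect ratio 160/115 ≈ 1.391 (ISO target is √2 ≈ 1.414).
In the C-series (envelope sizes, between A and B): C6 = 114 × 162 mm.
Off by 3 mm total — nearest standard size.

C6 (114 × 162 mm)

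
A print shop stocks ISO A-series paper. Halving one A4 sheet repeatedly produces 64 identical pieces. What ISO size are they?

A10

64 = 2^6, so 6 halving steps.
A4 → A5 → … → A10 after 6 steps.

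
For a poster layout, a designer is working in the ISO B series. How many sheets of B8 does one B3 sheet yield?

B3 = 353 × 500 mm; B8 = 62 × 88 mm.
Each halving step doubles the count; 5 steps from B3 to B8.
2^5 = 32.

32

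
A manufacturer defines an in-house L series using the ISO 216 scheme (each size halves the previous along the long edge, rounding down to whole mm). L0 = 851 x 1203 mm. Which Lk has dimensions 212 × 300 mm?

L0: 851 × 1203 mm
L1: 601 × 851 mm
L2: 425 × 601 mm
L3: 300 × 425 mm
L4: 212 × 300 mm
L5: 150 × 212 mm
→ matches L4.

L4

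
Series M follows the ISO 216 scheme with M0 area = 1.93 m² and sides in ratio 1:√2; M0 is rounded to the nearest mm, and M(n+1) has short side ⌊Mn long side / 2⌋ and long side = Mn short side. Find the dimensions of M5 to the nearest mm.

206 × 292 mm

Let M0's short side be w mm. w · w√2 = 1.93 m² = 1,930,000 mm², so w ≈ 1168.2 mm and w√2 ≈ 1652.1 mm → M0 = 1168 × 1652 mm.
M1: ⌊1652/2⌋ × 1168 = 826 × 1168 mm
M2: ⌊1168/2⌋ × 826 = 584 × 826 mm
M3: ⌊826/2⌋ × 584 = 413 × 584 mm
M4: ⌊584/2⌋ × 413 = 292 × 413 mm
M5: ⌊413/2⌋ × 292 = 206 × 292 mm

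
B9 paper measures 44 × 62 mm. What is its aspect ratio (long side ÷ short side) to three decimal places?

1.409

62 / 44 = 1.409
ISO 216 targets √2 ≈ 1.414; the -0.005 deviation is from mm rounding.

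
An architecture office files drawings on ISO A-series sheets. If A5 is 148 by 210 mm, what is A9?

37 × 52 mm

A6: ⌊210/2⌋ × 148 = 105 × 148 mm
A7: ⌊148/2⌋ × 105 = 74 × 105 mm
A8: ⌊105/2⌋ × 74 = 52 × 74 mm
A9: ⌊74/2⌋ × 52 = 37 × 52 mm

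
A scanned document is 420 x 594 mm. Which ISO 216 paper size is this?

A2 (420 × 594 mm)

Aspect ratio 594/420 ≈ 1.414 — close to the ISO √2 ≈ 1.414.
In the A-series (A0 area = 1 m²): A2 = 420 × 594 mm.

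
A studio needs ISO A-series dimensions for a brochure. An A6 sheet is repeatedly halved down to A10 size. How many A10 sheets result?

A6 = 105 × 148 mm; A10 = 26 × 37 mm.
Each halving step doubles the count; 4 steps from A6 to A10.
2^4 = 16.

16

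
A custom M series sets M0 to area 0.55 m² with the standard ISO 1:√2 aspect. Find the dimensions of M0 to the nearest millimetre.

Let the short side be w mm. Then w · w√2 = 0.55 m² = 550,000 mm².
w² = 550,000/√2, so w ≈ 623.6 mm; long side = w√2 ≈ 881.9 mm.

624 × 882 mm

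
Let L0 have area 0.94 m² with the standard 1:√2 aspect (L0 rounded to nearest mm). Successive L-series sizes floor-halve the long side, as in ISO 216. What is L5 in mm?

Let L0's short side be w mm. w · w√2 = 0.94 m² = 940,000 mm², so w ≈ 815.3 mm and w√2 ≈ 1153.0 mm → L0 = 815 × 1153 mm.
L1: ⌊1153/2⌋ × 815 = 576 × 815 mm
L2: ⌊815/2⌋ × 576 = 407 × 576 mm
L3: ⌊576/2⌋ × 407 = 288 × 407 mm
L4: ⌊407/2⌋ × 288 = 203 × 288 mm
L5: ⌊288/2⌋ × 203 = 144 × 203 mm

144 × 203 mm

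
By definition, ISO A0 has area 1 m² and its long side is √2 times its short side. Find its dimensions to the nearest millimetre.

Let the short side be w mm. Then the long side is w√2 and w · w√2 = 10⁶ mm².
w² = 10⁶/√2, so w = 1000 / 2^(1/4) ≈ 840.9 mm; long side = 1000 · 2^(1/4) ≈ 1189.2 mm.

841 × 1189 mm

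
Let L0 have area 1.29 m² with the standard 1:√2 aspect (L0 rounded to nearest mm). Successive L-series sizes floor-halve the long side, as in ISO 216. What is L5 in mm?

168 × 238 mm

Let L0's short side be w mm. w · w√2 = 1.29 m² = 1,290,000 mm², so w ≈ 955.1 mm and w√2 ≈ 1350.7 mm → L0 = 955 × 1351 mm.
L1: ⌊1351/2⌋ × 955 = 675 × 955 mm
L2: ⌊955/2⌋ × 675 = 477 × 675 mm
L3: ⌊675/2⌋ × 477 = 337 × 477 mm
L4: ⌊477/2⌋ × 337 = 238 × 337 mm
L5: ⌊337/2⌋ × 238 = 168 × 238 mm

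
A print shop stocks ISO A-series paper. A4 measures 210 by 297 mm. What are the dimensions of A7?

A5: ⌊297/2⌋ × 210 = 148 × 210 mm
A6: ⌊210/2⌋ × 148 = 105 × 148 mm
A7: ⌊148/2⌋ × 105 = 74 × 105 mm

74 × 105 mm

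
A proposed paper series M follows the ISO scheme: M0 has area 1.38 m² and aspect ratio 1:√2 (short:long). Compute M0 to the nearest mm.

988 × 1397 mm

Let the short side be w mm. Then w · w√2 = 1.38 m² = 1,380,000 mm².
w² = 1,380,000/√2, so w ≈ 987.8 mm; long side = w√2 ≈ 1397.0 mm.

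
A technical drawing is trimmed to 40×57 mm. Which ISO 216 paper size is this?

Aspect ratio 57/40 ≈ 1.425 — close to the ISO √2 ≈ 1.414.
In the C-series (envelope sizes, between A and B): C9 = 40 × 57 mm.

C9 (40 × 57 mm)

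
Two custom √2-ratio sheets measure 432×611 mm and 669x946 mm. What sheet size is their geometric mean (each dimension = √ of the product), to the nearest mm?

Short side: √(432 · 669) = √289008 ≈ 537.6 → 538 mm
Long side: √(611 · 946) = √578006 ≈ 760.3 → 760 mm

538 × 760 mm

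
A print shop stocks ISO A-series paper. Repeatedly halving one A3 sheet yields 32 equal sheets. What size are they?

32 = 2^5, so 5 halving steps.
A3 → A4 → … → A8 after 5 steps.

A8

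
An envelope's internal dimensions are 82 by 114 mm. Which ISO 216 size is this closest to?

Aspect ratio 114/82 ≈ 1.390 (ISO target is √2 ≈ 1.414).
In the C-series (envelope sizes, between A and B): C7 = 81 × 114 mm.
Off by 1 mm total — nearest standard size.

C7 (81 × 114 mm)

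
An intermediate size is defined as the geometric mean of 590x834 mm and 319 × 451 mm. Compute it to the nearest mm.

Short side: √(590 · 319) = √188210 ≈ 433.8 → 434 mm
Long side: √(834 · 451) = √376134 ≈ 613.3 → 613 mm

434 × 613 mm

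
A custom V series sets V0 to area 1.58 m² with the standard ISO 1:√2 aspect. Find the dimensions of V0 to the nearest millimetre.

1057 × 1495 mm

Let the short side be w mm. Then w · w√2 = 1.58 m² = 1,580,000 mm².
w² = 1,580,000/√2, so w ≈ 1057.0 mm; long side = w√2 ≈ 1494.8 mm.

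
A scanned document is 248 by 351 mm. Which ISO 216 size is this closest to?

B4 (250 × 353 mm)

Aspect ratio 351/248 ≈ 1.415 — close to the ISO √2 ≈ 1.414.
In the B-series (B0 = 1000 × 1414 mm): B4 = 250 × 353 mm.
Off by 4 mm total — nearest standard size.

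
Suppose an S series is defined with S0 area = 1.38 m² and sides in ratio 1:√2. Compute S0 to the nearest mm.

Let the short side be w mm. Then w · w√2 = 1.38 m² = 1,380,000 mm².
w² = 1,380,000/√2, so w ≈ 987.8 mm; long side = w√2 ≈ 1397.0 mm.

988 × 1397 mm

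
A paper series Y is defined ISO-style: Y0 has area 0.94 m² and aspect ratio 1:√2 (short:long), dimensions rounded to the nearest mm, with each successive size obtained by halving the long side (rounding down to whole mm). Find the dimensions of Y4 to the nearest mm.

203 × 288 mm

Let Y0's short side be w mm. w · w√2 = 0.94 m² = 940,000 mm², so w ≈ 815.3 mm and w√2 ≈ 1153.0 mm → Y0 = 815 × 1153 mm.
Y1: ⌊1153/2⌋ × 815 = 576 × 815 mm
Y2: ⌊815/2⌋ × 576 = 407 × 576 mm
Y3: ⌊576/2⌋ × 407 = 288 × 407 mm
Y4: ⌊407/2⌋ × 288 = 203 × 288 mm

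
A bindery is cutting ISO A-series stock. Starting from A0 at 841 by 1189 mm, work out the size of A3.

A1: ⌊1189/2⌋ × 841 = 594 × 841 mm
A2: ⌊841/2⌋ × 594 = 420 × 594 mm
A3: ⌊594/2⌋ × 420 = 297 × 420 mm

297 × 420 mm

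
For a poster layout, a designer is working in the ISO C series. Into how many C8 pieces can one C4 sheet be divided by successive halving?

Each ISO step halves the sheet: 1 × C4 → 2 × C5 → 4 × C6 → 8 × C7 → …
From C4 to C8 is 4 halving steps: 2^4 = 16.

16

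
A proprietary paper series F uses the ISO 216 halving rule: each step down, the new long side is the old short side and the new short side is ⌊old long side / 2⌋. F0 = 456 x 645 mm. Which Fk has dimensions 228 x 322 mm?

F0: 456 × 645 mm
F1: 322 × 456 mm
F2: 228 × 322 mm
F3: 161 × 228 mm
→ matches F2.

F2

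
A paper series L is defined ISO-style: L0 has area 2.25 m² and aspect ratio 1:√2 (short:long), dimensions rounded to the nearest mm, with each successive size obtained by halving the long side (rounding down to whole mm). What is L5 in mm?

Let L0's short side be w mm. w · w√2 = 2.25 m² = 2,250,000 mm², so w ≈ 1261.3 mm and w√2 ≈ 1783.8 mm → L0 = 1261 × 1784 mm.
L1: ⌊1784/2⌋ × 1261 = 892 × 1261 mm
L2: ⌊1261/2⌋ × 892 = 630 × 892 mm
L3: ⌊892/2⌋ × 630 = 446 × 630 mm
L4: ⌊630/2⌋ × 446 = 315 × 446 mm
L5: ⌊446/2⌋ × 315 = 223 × 315 mm

223 × 315 mm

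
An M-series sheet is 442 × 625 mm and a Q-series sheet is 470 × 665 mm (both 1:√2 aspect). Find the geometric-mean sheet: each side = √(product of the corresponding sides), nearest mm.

Short side: √(442 · 470) = √207740 ≈ 455.8 → 456 mm
Long side: √(625 · 665) = √415625 ≈ 644.7 → 645 mm

456 × 645 mm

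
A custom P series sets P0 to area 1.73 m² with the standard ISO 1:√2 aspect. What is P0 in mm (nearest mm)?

1106 × 1564 mm

Let the short side be w mm. Then w · w√2 = 1.73 m² = 1,730,000 mm².
w² = 1,730,000/√2, so w ≈ 1106.0 mm; long side = w√2 ≈ 1564.2 mm.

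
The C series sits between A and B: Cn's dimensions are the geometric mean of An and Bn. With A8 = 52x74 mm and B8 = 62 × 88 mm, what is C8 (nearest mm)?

Short side: √(52 · 62) = √3224 ≈ 56.8 → 57 mm
Long side: √(74 · 88) = √6512 ≈ 80.7 → 81 mm

57 × 81 mm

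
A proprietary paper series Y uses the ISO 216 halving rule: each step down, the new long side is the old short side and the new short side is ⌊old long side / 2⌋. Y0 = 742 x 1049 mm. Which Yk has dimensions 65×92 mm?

Y0: 742 × 1049 mm
Y1: 524 × 742 mm
Y2: 371 × 524 mm
Y3: 262 × 371 mm
Y4: 185 × 262 mm
Y5: 131 × 185 mm
Y6: 92 × 131 mm
Y7: 65 × 92 mm
Y8: 46 × 65 mm
→ matches Y7.

Y7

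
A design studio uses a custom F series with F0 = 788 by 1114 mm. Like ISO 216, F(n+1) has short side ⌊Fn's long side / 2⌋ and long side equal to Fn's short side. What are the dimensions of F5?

F1: ⌊1114/2⌋ × 788 = 557 × 788 mm
F2: ⌊788/2⌋ × 557 = 394 × 557 mm
F3: ⌊557/2⌋ × 394 = 278 × 394 mm
F4: ⌊394/2⌋ × 278 = 197 × 278 mm
F5: ⌊278/2⌋ × 197 = 139 × 197 mm

139 × 197 mm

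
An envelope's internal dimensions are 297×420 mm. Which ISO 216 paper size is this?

A3 (297 × 420 mm)

Aspect ratio 420/297 ≈ 1.414 — close to the ISO √2 ≈ 1.414.
In the A-series (A0 area = 1 m²): A3 = 297 × 420 mm.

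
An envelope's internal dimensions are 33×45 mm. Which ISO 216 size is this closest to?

B10 (31 × 44 mm)

Aspect ratio 45/33 ≈ 1.364 (ISO target is √2 ≈ 1.414).
In the B-series (B0 = 1000 × 1414 mm): B10 = 31 × 44 mm.
Off by 3 mm total — nearest standard size.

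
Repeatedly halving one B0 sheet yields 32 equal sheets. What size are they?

32 = 2^5, so 5 halving steps.
B0 → B1 → … → B5 after 5 steps.

B5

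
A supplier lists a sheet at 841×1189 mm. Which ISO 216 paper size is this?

A0 (841 × 1189 mm)

Aspect ratio 1189/841 ≈ 1.414 — close to the ISO √2 ≈ 1.414.
In the A-series (A0 area = 1 m²): A0 = 841 × 1189 mm.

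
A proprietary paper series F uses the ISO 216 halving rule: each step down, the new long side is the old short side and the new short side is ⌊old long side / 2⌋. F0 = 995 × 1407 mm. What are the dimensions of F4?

F1: ⌊1407/2⌋ × 995 = 703 × 995 mm
F2: ⌊995/2⌋ × 703 = 497 × 703 mm
F3: ⌊703/2⌋ × 497 = 351 × 497 mm
F4: ⌊497/2⌋ × 351 = 248 × 351 mm

248 × 351 mm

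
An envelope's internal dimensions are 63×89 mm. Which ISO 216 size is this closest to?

B8 (62 × 88 mm)

Aspect ratio 89/63 ≈ 1.413 — close to the ISO √2 ≈ 1.414.
In the B-series (B0 = 1000 × 1414 mm): B8 = 62 × 88 mm.
Off by 2 mm total — nearest standard size.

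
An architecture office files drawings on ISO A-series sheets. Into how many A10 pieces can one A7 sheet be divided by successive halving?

8

A7 = 74 × 105 mm; A10 = 26 × 37 mm.
Each halving step doubles the count; 3 steps from A7 to A10.
2^3 = 8.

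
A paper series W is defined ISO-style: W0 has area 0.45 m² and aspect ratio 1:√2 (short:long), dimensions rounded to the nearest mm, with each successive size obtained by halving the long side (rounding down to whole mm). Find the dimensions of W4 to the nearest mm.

141 × 199 mm

Let W0's short side be w mm. w · w√2 = 0.45 m² = 450,000 mm², so w ≈ 564.1 mm and w√2 ≈ 797.7 mm → W0 = 564 × 798 mm.
W1: ⌊798/2⌋ × 564 = 399 × 564 mm
W2: ⌊564/2⌋ × 399 = 282 × 399 mm
W3: ⌊399/2⌋ × 282 = 199 × 282 mm
W4: ⌊282/2⌋ × 199 = 141 × 199 mm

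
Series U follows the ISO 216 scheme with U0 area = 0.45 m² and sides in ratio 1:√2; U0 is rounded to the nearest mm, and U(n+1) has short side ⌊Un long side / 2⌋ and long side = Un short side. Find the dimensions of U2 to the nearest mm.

Let U0's short side be w mm. w · w√2 = 0.45 m² = 450,000 mm², so w ≈ 564.1 mm and w√2 ≈ 797.7 mm → U0 = 564 × 798 mm.
U1: ⌊798/2⌋ × 564 = 399 × 564 mm
U2: ⌊564/2⌋ × 399 = 282 × 399 mm

282 × 399 mm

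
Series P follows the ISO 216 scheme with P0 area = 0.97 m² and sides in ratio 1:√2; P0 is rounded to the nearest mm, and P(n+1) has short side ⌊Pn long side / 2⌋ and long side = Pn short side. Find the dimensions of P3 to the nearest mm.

Let P0's short side be w mm. w · w√2 = 0.97 m² = 970,000 mm², so w ≈ 828.2 mm and w√2 ≈ 1171.2 mm → P0 = 828 × 1171 mm.
P1: ⌊1171/2⌋ × 828 = 585 × 828 mm
P2: ⌊828/2⌋ × 585 = 414 × 585 mm
P3: ⌊585/2⌋ × 414 = 292 × 414 mm

292 × 414 mm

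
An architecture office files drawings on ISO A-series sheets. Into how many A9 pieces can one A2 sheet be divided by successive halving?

128

Each ISO step halves the sheet: 1 × A2 → 2 × A3 → 4 × A4 → 8 × A5 → …
From A2 to A9 is 7 halving steps: 2^7 = 128.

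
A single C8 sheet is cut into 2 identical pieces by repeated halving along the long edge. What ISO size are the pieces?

2 = 2^1, so 1 halving step.
C8 → C9 → … → C9 after 1 step.

C9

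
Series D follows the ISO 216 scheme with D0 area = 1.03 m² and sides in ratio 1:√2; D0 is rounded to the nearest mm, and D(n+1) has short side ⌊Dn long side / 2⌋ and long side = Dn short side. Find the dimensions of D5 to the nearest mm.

150 × 213 mm

Let D0's short side be w mm. w · w√2 = 1.03 m² = 1,030,000 mm², so w ≈ 853.4 mm and w√2 ≈ 1206.9 mm → D0 = 853 × 1207 mm.
D1: ⌊1207/2⌋ × 853 = 603 × 853 mm
D2: ⌊853/2⌋ × 603 = 426 × 603 mm
D3: ⌊603/2⌋ × 426 = 301 × 426 mm
D4: ⌊426/2⌋ × 301 = 213 × 301 mm
D5: ⌊301/2⌋ × 213 = 150 × 213 mm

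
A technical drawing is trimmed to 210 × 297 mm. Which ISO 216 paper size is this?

A4 (210 × 297 mm)

Aspect ratio 297/210 ≈ 1.414 — close to the ISO √2 ≈ 1.414.
In the A-series (A0 area = 1 m²): A4 = 210 × 297 mm.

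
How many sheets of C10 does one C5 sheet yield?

32

Each ISO step halves the sheet: 1 × C5 → 2 × C6 → 4 × C7 → 8 × C8 → …
From C5 to C10 is 5 halving steps: 2^5 = 32.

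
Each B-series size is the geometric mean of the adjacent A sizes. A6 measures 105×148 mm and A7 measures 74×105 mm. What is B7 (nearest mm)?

88 × 125 mm

Short side: √(105 · 74) = √7770 ≈ 88.1 → 88 mm
Long side: √(148 · 105) = √15540 ≈ 124.7 → 125 mm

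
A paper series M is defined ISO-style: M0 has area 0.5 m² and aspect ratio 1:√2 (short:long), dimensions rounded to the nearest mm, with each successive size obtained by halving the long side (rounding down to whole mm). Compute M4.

148 × 210 mm

Let M0's short side be w mm. w · w√2 = 0.5 m² = 500,000 mm², so w ≈ 594.6 mm and w√2 ≈ 840.9 mm → M0 = 595 × 841 mm.
M1: ⌊841/2⌋ × 595 = 420 × 595 mm
M2: ⌊595/2⌋ × 420 = 297 × 420 mm
M3: ⌊420/2⌋ × 297 = 210 × 297 mm
M4: ⌊297/2⌋ × 210 = 148 × 210 mm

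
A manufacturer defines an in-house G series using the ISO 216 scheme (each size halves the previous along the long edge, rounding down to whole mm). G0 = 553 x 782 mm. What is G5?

G1: ⌊782/2⌋ × 553 = 391 × 553 mm
G2: ⌊553/2⌋ × 391 = 276 × 391 mm
G3: ⌊391/2⌋ × 276 = 195 × 276 mm
G4: ⌊276/2⌋ × 195 = 138 × 195 mm
G5: ⌊195/2⌋ × 138 = 97 × 138 mm

97 × 138 mm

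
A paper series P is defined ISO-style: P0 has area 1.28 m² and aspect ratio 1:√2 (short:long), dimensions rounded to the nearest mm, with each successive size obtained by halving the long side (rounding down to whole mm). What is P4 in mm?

Let P0's short side be w mm. w · w√2 = 1.28 m² = 1,280,000 mm², so w ≈ 951.4 mm and w√2 ≈ 1345.4 mm → P0 = 951 × 1345 mm.
P1: ⌊1345/2⌋ × 951 = 672 × 951 mm
P2: ⌊951/2⌋ × 672 = 475 × 672 mm
P3: ⌊672/2⌋ × 475 = 336 × 475 mm
P4: ⌊475/2⌋ × 336 = 237 × 336 mm

237 × 336 mm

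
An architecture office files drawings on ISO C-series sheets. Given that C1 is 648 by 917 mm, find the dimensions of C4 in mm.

229 × 324 mm

C2: ⌊917/2⌋ × 648 = 458 × 648 mm
C3: ⌊648/2⌋ × 458 = 324 × 458 mm
C4: ⌊458/2⌋ × 324 = 229 × 324 mm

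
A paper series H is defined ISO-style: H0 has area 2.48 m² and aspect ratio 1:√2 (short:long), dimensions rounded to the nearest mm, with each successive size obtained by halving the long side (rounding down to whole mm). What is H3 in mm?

Let H0's short side be w mm. w · w√2 = 2.48 m² = 2,480,000 mm², so w ≈ 1324.2 mm and w√2 ≈ 1872.8 mm → H0 = 1324 × 1873 mm.
H1: ⌊1873/2⌋ × 1324 = 936 × 1324 mm
H2: ⌊1324/2⌋ × 936 = 662 × 936 mm
H3: ⌊936/2⌋ × 662 = 468 × 662 mm

468 × 662 mm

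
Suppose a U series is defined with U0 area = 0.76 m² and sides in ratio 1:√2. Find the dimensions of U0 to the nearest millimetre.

Let the short side be w mm. Then w · w√2 = 0.76 m² = 760,000 mm².
w² = 760,000/√2, so w ≈ 733.1 mm; long side = w√2 ≈ 1036.7 mm.

733 × 1037 mm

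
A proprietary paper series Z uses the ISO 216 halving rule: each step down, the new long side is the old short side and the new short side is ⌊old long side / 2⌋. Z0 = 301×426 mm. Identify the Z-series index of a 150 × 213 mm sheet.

Z2

Z0: 301 × 426 mm
Z1: 213 × 301 mm
Z2: 150 × 213 mm
Z3: 106 × 150 mm
→ matches Z2.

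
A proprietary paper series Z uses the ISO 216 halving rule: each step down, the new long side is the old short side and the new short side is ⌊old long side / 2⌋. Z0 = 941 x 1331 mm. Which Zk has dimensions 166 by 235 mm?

Z5

Z0: 941 × 1331 mm
Z1: 665 × 941 mm
Z2: 470 × 665 mm
Z3: 332 × 470 mm
Z4: 235 × 332 mm
Z5: 166 × 235 mm
Z6: 117 × 166 mm
→ matches Z5.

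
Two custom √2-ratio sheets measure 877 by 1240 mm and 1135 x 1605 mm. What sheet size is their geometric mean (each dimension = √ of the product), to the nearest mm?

998 × 1411 mm

Short side: √(877 · 1135) = √995395 ≈ 997.7 → 998 mm
Long side: √(1240 · 1605) = √1990200 ≈ 1410.7 → 1411 mm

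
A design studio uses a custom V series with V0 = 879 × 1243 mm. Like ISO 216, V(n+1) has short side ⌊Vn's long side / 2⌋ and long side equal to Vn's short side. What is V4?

V1: ⌊1243/2⌋ × 879 = 621 × 879 mm
V2: ⌊879/2⌋ × 621 = 439 × 621 mm
V3: ⌊621/2⌋ × 439 = 310 × 439 mm
V4: ⌊439/2⌋ × 310 = 219 × 310 mm

219 × 310 mm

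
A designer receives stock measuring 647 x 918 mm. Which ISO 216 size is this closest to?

C1 (648 × 917 mm)

Aspect ratio 918/647 ≈ 1.419 — close to the ISO √2 ≈ 1.414.
In the C-series (envelope sizes, between A and B): C1 = 648 × 917 mm.
Off by 2 mm total — nearest standard size.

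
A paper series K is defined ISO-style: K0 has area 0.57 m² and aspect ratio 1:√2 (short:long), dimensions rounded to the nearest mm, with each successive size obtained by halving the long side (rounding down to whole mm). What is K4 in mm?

Let K0's short side be w mm. w · w√2 = 0.57 m² = 570,000 mm², so w ≈ 634.9 mm and w√2 ≈ 897.8 mm → K0 = 635 × 898 mm.
K1: ⌊898/2⌋ × 635 = 449 × 635 mm
K2: ⌊635/2⌋ × 449 = 317 × 449 mm
K3: ⌊449/2⌋ × 317 = 224 × 317 mm
K4: ⌊317/2⌋ × 224 = 158 × 224 mm

158 × 224 mm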